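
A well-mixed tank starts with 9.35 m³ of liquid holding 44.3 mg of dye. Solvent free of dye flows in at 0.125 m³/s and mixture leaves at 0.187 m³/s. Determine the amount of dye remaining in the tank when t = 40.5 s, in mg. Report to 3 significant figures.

17.2 mg

Total volume: dV/dt = Q_in − Q_out = -0.062000 m³/s, so V(t) = 9.35 − 0.062000 t and V(40.5) = 6.8390 m³.
Solute balance: dm/dt = 0 − Q_out C = −Q_out m/V(t).
Separate: dm/m = −Q_out dt/V(t) ⇒ ln(m/m₀) = −(Q_out/(Q_in−Q_out)) ln(V/V₀).
m = m₀ (V₀/V)^(Q_out/(Q_in−Q_out)) = 44.3 × (9.35/6.8390)^(-3.0161) = 17.249 mg.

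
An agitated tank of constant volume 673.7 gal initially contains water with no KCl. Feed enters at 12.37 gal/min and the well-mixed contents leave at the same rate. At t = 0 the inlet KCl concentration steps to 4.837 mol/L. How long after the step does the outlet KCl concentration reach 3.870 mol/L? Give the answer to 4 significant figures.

87.68 min

Species balance: V dC/dt = Q(C_in − C) ⇒ τ = V/Q = 54.4624 min.
C(t) = C_in + (C₀ − C_in) e^(−t/τ). Set C = 3.870 and solve for t:
e^(−t/τ) = (C − C_in)/(C₀ − C_in) = (3.870 − 4.837)/(0 − 4.837) = 0.199917
t = −τ ln(…) = 54.4624 × 1.60985 = 87.6764 min.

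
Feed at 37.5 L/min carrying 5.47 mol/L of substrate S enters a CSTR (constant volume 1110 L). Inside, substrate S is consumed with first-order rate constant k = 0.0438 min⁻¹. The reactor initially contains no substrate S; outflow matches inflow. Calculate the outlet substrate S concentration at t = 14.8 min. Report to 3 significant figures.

Accumulation = in − out − consumed: V dC/dt = Q C_in − Q C − k V C.
This is linear with rate a = Q/V + k = 0.077584 min⁻¹.
C_ss = Q C_in/(Q + kV) = 2.3819 mol/L; C(t) = C_ss + (C₀ − C_ss) e^(−a t).
C(14.8) = 2.3819 + (-2.3819)·e^(−0.077584·14.8) = 2.3819 + (-2.3819)·0.31719 = 1.6264 mol/L.

1.63 mol/L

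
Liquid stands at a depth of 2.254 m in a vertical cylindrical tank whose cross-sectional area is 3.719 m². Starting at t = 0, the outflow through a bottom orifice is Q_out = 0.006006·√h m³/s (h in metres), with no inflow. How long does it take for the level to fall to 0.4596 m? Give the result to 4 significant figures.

1020 s

With no inflow, A dh/dt = −0.006006 √h.
∫ h^(−1/2) dh = −(0.006006/A) ∫ dt, giving 2√h = 2√h₀ − (0.006006/A) t.
t = 2A(√h₀ − √h)/0.006006 = 2·3.719·(√2.254 − √0.4596)/0.006006
  = 7.43800 × (1.50133 − 0.677938) / 0.006006 = 1019.72 s.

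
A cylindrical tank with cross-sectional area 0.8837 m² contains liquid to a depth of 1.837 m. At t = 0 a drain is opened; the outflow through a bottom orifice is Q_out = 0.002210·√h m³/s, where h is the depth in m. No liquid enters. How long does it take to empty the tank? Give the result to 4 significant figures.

1084 s

With no inflow, A dh/dt = −0.002210 √h.
∫ h^(−1/2) dh = −(0.002210/A) ∫ dt, giving 2√h = 2√h₀ − (0.002210/A) t.
Tank is empty when √h = 0: t_empty = 2A√h₀/0.002210.
t_empty = 2·0.8837·√1.837/0.002210 = 1.76740·1.35536/0.002210 = 1083.92 s.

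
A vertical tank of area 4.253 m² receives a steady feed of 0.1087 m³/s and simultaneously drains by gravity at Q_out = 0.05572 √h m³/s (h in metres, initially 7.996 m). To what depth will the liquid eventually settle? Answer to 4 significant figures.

3.806 m

Level balance: A dh/dt = 0.1087 − 0.05572 √h. Setting dh/dt = 0:
Q_in = 0.05572 √h_ss ⇒ √h_ss = 0.1087/0.05572 = 1.95083.
h_ss = 1.95083² = 3.80572 m. (Since h₀ = 7.996 m > h_ss, the level will fall toward this value.)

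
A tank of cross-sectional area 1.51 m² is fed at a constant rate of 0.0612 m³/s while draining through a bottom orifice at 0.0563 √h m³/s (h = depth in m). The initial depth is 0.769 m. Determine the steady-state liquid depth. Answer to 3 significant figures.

1.18 m

Accumulation of liquid (constant cross-section A): A dh/dt = Q_in − 0.0563 √h. At steady state dh/dt = 0:
Q_in = 0.0563 √h_ss ⇒ √h_ss = 0.0612/0.0563 = 1.0870.
h_ss = 1.0870² = 1.1816 m. (Since h₀ = 0.769 m < h_ss, the level will rise toward this value.)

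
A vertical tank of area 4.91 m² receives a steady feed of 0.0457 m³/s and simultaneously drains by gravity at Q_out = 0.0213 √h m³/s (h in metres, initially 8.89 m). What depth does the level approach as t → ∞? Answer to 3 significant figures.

4.60 m

Accumulation of liquid (constant cross-section A): A dh/dt = Q_in − 0.0213 √h. At steady state dh/dt = 0:
Q_in = 0.0213 √h_ss ⇒ √h_ss = 0.0457/0.0213 = 2.1455.
h_ss = 2.1455² = 4.6033 m. (Since h₀ = 8.89 m > h_ss, the level will fall toward this value.)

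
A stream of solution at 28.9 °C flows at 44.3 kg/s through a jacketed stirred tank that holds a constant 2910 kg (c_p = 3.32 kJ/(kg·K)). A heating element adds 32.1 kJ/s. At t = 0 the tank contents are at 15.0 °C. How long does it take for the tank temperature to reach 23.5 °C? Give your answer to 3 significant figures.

60.5 s

Unsteady energy balance on the tank contents: M c_p dT/dt = ṁ c_p (T_in − T) + 32.1.
τ = M/ṁ = 65.688 s; T_ss = T_in + Q̇/(ṁ c_p) = 29.118 °C.
T(t) = T_ss + (T₀ − T_ss) e^(−t/τ). Set T = 23.5:
e^(−t/τ) = (23.5 − 29.118)/(15.0 − 29.118) = 0.39794
t = −65.688 · ln(0.39794) = 60.528 s.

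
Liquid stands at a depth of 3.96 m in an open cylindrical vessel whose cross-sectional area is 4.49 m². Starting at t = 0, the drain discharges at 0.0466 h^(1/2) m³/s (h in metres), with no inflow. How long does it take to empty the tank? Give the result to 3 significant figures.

With no inflow, A dh/dt = −0.0466 √h.
Separate and integrate: 2(√h − √h₀) = −(0.0466/A) t.
Set h = 0: 2√h₀ = (0.0466/A) t_empty ⇒ t_empty = 2A√h₀/0.0466.
t_empty = 2·4.49·√3.96/0.0466 = 8.9800·1.9900/0.0466 = 383.48 s.

383 s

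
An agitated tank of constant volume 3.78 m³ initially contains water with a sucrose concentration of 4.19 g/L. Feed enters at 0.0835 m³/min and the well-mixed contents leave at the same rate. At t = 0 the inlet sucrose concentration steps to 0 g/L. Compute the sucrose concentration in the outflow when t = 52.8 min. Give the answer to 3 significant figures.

Transient balance on the dissolved component: V dC/dt = Q(C_in − C).
Rewrite as dC/dt + C/τ = C_in/τ, τ = V/Q = 45.269 min.
This is linear first-order; C(t) = C_in + (C₀ − C_in) e^(−t/τ).
C(52.8) = 0 + (4.19 − 0)·e^(−52.8/45.269) = 0 + (4.1900)·0.31150 = 1.3052 g/L.

1.31 g/L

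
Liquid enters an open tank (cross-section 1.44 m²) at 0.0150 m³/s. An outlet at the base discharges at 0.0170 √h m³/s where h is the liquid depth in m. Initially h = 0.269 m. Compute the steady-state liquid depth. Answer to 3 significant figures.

0.779 m

Unsteady balance on liquid volume: A dh/dt = Q_in − 0.0170 √h. At steady state dh/dt = 0:
Q_in = 0.0170 √h_ss ⇒ √h_ss = 0.0150/0.0170 = 0.88235.
h_ss = 0.88235² = 0.77855 m. (Since h₀ = 0.269 m < h_ss, the level will rise toward this value.)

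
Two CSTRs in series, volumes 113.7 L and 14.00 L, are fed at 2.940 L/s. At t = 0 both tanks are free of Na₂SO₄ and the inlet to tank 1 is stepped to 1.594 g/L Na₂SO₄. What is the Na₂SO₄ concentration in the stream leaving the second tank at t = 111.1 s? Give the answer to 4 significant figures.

Each tank obeys Vᵢ dCᵢ/dt = Q(Cᵢ₋₁ − Cᵢ), so τᵢ = Vᵢ/Q.
τ₁ = 113.7/2.940 = 38.6735 s; τ₂ = 14.00/2.940 = 4.76190 s.
Solving the cascade with C₁(0)=C₂(0)=0 gives C₂(t) = C_in[1 − (τ₁ e^(−t/τ₁) − τ₂ e^(−t/τ₂))/(τ₁ − τ₂)].
At t = 111.1: e^(−t/τ₁) = 0.0565421, e^(−t/τ₂) = 7.37013e-11.
C₂ = 1.594·[1 − (38.6735·0.0565421 − 4.76190·7.37013e-11)/(33.9116)] = 1.594·0.935518 = 1.49122 g/L.

1.491 g/L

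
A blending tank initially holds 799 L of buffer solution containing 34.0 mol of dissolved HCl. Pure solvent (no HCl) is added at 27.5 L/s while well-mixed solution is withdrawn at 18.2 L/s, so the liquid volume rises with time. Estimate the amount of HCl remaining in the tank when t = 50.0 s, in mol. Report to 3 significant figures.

13.9 mol

Total volume: dV/dt = Q_in − Q_out = 9.3000 L/s, so V(t) = 799 + 9.3000 t and V(50.0) = 1264.0 L.
No HCl enters, so dm/dt = −Q_out · (m/V).
Separate: dm/m = −Q_out dt/V(t) ⇒ ln(m/m₀) = −(Q_out/(Q_in−Q_out)) ln(V/V₀).
m = m₀ (V₀/V)^(Q_out/(Q_in−Q_out)) = 34.0 × (799/1264.0)^(1.9570) = 13.856 mol.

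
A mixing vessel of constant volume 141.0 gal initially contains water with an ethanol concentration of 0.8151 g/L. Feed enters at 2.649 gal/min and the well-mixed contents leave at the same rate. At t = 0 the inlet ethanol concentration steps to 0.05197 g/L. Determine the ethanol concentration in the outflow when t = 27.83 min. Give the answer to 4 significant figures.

Mass balance on the solute (V constant): V dC/dt = Q(C_in − C).
Time constant τ = V/Q = 141.0/2.649 = 53.2276 min.
This is linear first-order; C(t) = C_in + (C₀ − C_in) e^(−t/τ).
C(27.83) = 0.05197 + (0.8151 − 0.05197)·e^(−27.83/53.2276) = 0.05197 + (0.763130)·0.592829 = 0.504376 g/L.

0.5044 g/L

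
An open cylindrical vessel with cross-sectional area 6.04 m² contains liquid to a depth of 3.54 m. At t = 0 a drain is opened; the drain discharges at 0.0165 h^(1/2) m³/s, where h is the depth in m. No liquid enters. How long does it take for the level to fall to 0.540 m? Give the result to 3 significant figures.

Accumulation of liquid (constant cross-section A): A dh/dt = −0.0165 √h.
This is separable: 2 d(√h)/dt = −0.0165/A, so √h = √h₀ − (0.0165/(2A)) t.
t = 2A(√h₀ − √h)/0.0165 = 2·6.04·(√3.54 − √0.540)/0.0165
  = 12.080 × (1.8815 − 0.73485) / 0.0165 = 839.48 s.

839 s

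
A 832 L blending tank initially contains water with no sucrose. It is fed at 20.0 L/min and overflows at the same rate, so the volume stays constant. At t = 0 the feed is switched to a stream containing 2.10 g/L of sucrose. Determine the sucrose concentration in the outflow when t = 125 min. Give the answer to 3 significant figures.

Mass balance on the solute (V constant): V dC/dt = Q(C_in − C).
Rewrite as dC/dt + C/τ = C_in/τ, τ = V/Q = 41.600 min.
This is linear first-order; C(t) = C_in + (C₀ − C_in) e^(−t/τ).
C(125) = 2.10 + (0 − 2.10)·e^(−125/41.600) = 2.10 + (-2.1000)·0.049548 = 1.9959 g/L.

2.00 g/L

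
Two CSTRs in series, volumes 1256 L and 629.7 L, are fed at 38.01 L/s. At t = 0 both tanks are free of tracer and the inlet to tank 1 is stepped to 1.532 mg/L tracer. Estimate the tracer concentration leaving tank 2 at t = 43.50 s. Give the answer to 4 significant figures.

0.8198 mg/L

Time constants: τᵢ = Vᵢ/Q for each well-mixed tank.
τ₁ = 1256/38.01 = 33.0439 s; τ₂ = 629.7/38.01 = 16.5667 s.
Solving the cascade with C₁(0)=C₂(0)=0 gives C₂(t) = C_in[1 − (τ₁ e^(−t/τ₁) − τ₂ e^(−t/τ₂))/(τ₁ − τ₂)].
At t = 43.50: e^(−t/τ₁) = 0.268091, e^(−t/τ₂) = 0.0723854.
C₂ = 1.532·[1 − (33.0439·0.268091 − 16.5667·0.0723854)/(16.4772)] = 1.532·0.535141 = 0.819836 mg/L.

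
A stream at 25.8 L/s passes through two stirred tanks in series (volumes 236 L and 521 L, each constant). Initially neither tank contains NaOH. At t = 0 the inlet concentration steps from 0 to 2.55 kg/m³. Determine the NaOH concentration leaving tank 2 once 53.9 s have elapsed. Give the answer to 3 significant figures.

Each tank obeys Vᵢ dCᵢ/dt = Q(Cᵢ₋₁ − Cᵢ), so τᵢ = Vᵢ/Q.
τ₁ = 236/25.8 = 9.1473 s; τ₂ = 521/25.8 = 20.194 s.
Tank 1: C₁ = C_in(1 − e^(−t/τ₁)). Tank 2 (τ₁ ≠ τ₂): C₂ = C_in[1 − (τ₁ e^(−t/τ₁) − τ₂ e^(−t/τ₂))/(τ₁ − τ₂)].
At t = 53.9: e^(−t/τ₁) = 0.0027602, e^(−t/τ₂) = 0.069312.
C₂ = 2.55·[1 − (9.1473·0.0027602 − 20.194·0.069312)/(-11.047)] = 2.55·0.87558 = 2.2327 kg/m³.

2.23 kg/m³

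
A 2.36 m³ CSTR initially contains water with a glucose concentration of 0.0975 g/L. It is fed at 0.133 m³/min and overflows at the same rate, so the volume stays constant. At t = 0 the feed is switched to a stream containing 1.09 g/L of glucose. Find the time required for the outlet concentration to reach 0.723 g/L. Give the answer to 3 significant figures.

17.7 min

Mass balance on the solute (V constant): V dC/dt = Q(C_in − C), so τ = V/Q = 17.744 min.
C(t) = C_in + (C₀ − C_in) e^(−t/τ). Set C = 0.723 and solve for t:
e^(−t/τ) = (C − C_in)/(C₀ − C_in) = (0.723 − 1.09)/(0.0975 − 1.09) = 0.36977
t = −τ ln(…) = 17.744 × 0.99487 = 17.653 min.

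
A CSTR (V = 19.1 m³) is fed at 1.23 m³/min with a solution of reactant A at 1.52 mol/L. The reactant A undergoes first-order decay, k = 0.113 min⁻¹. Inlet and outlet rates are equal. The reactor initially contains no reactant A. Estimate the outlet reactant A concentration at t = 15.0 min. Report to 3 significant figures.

0.513 mol/L

Species balance: V dC/dt = Q C_in − Q C − k V C.
This is linear with rate a = Q/V + k = 0.17740 min⁻¹.
C_ss = Q C_in/(Q + kV) = 0.55178 mol/L; C(t) = C_ss + (C₀ − C_ss) e^(−a t).
C(15.0) = 0.55178 + (-0.55178)·e^(−0.17740·15.0) = 0.55178 + (-0.55178)·0.069881 = 0.51322 mol/L.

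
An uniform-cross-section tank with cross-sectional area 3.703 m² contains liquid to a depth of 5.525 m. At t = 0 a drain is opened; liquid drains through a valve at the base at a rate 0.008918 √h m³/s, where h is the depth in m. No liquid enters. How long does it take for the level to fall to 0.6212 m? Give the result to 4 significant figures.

1297 s

Mass balance (ρ constant): A dh/dt = −0.008918 √h.
Separate and integrate: 2(√h − √h₀) = −(0.008918/A) t.
t = 2A(√h₀ − √h)/0.008918 = 2·3.703·(√5.525 − √0.6212)/0.008918
  = 7.40600 × (2.35053 − 0.788162) / 0.008918 = 1297.48 s.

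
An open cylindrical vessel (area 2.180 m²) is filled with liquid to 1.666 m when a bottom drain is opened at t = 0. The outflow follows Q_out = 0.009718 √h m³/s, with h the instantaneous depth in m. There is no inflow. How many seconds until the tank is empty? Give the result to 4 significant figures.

Mass balance (ρ constant): A dh/dt = −0.009718 √h.
∫ h^(−1/2) dh = −(0.009718/A) ∫ dt, giving 2√h = 2√h₀ − (0.009718/A) t.
Tank is empty when √h = 0: t_empty = 2A√h₀/0.009718.
t_empty = 2·2.180·√1.666/0.009718 = 4.36000·1.29074/0.009718 = 579.091 s.

579.1 s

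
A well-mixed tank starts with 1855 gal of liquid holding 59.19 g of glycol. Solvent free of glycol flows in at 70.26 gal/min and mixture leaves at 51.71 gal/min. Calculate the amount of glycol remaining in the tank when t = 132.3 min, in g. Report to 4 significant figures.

Total volume: dV/dt = Q_in − Q_out = 18.5500 gal/min, so V(t) = 1855 + 18.5500 t and V(132.3) = 4309.17 gal.
Species balance (pure solvent in): dm/dt = −Q_out · m/V(t).
dm/m = −Q_out dt/(V₀ + 18.5500 t); integrating gives ln(m/m₀) = −(Q_out/(Q_in−Q_out)) ln(V/V₀).
m = m₀ (V₀/V)^(Q_out/(Q_in−Q_out)) = 59.19 × (1855/4309.17)^(2.78760) = 5.64741 g.

5.647 g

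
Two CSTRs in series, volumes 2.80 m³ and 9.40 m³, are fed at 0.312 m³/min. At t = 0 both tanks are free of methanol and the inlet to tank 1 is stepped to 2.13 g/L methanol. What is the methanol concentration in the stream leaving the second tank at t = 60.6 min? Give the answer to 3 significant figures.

Each tank obeys Vᵢ dCᵢ/dt = Q(Cᵢ₋₁ − Cᵢ), so τᵢ = Vᵢ/Q.
τ₁ = 2.80/0.312 = 8.9744 min; τ₂ = 9.40/0.312 = 30.128 min.
Solving the cascade with C₁(0)=C₂(0)=0 gives C₂(t) = C_in[1 − (τ₁ e^(−t/τ₁) − τ₂ e^(−t/τ₂))/(τ₁ − τ₂)].
At t = 60.6: e^(−t/τ₁) = 0.0011679, e^(−t/τ₂) = 0.13380.
C₂ = 2.13·[1 − (8.9744·0.0011679 − 30.128·0.13380)/(-21.154)] = 2.13·0.80993 = 1.7252 g/L.

1.73 g/L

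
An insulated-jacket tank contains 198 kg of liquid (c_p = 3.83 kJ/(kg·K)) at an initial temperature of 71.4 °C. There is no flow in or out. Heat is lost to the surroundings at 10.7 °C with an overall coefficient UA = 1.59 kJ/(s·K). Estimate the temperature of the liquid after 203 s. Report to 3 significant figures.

M c_p dT/dt = −UA(T − T_amb).
dT/dt = (T_ss − T)/τ with T_ss = T_amb = 10.700 °C, τ = M c_p/UA = 198·3.83/1.59 = 476.94 s.
T approaches T_ss exponentially: T(t) = T_ss + (T₀ − T_ss) e^(−t/τ).
T(203) = 10.700 + (60.700)·0.65336 = 50.359 °C.

50.4 °C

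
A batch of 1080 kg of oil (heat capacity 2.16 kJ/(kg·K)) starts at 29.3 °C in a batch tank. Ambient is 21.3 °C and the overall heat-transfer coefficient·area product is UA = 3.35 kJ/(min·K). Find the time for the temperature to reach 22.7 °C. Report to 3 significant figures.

1210 min

M c_p dT/dt = −UA(T − T_amb).
τ = M c_p/UA = 696.36 min; T_ss = T_amb = 21.300 °C.
T(t) = T_ss + (T₀ − T_ss)e^(−t/τ); set T = 22.7:
t = −τ ln[(T − T_ss)/(T₀ − T_ss)] = −696.36 · ln(0.17500) = 1213.7 min.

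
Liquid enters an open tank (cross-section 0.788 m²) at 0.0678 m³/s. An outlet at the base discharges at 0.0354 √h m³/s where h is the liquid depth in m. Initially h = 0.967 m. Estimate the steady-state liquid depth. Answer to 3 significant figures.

3.67 m

Accumulation of liquid (constant cross-section A): A dh/dt = Q_in − 0.0354 √h. At steady state dh/dt = 0:
Q_in = 0.0354 √h_ss ⇒ √h_ss = 0.0678/0.0354 = 1.9153.
h_ss = 1.9153² = 3.6682 m. (Since h₀ = 0.967 m < h_ss, the level will rise toward this value.)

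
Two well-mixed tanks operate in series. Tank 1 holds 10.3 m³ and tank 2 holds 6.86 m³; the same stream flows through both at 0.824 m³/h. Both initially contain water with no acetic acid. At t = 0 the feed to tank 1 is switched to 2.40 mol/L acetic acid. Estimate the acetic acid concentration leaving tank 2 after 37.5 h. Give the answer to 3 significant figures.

2.10 mol/L

Species balance on tank i: dCᵢ/dt = (Cᵢ₋₁ − Cᵢ)/τᵢ with τᵢ = Vᵢ/Q.
τ₁ = 10.3/0.824 = 12.500 h; τ₂ = 6.86/0.824 = 8.3252 h.
Solving the cascade with C₁(0)=C₂(0)=0 gives C₂(t) = C_in[1 − (τ₁ e^(−t/τ₁) − τ₂ e^(−t/τ₂))/(τ₁ − τ₂)].
At t = 37.5: e^(−t/τ₁) = 0.049787, e^(−t/τ₂) = 0.011061.
C₂ = 2.40·[1 − (12.500·0.049787 − 8.3252·0.011061)/(4.1748)] = 2.40·0.87298 = 2.0952 mol/L.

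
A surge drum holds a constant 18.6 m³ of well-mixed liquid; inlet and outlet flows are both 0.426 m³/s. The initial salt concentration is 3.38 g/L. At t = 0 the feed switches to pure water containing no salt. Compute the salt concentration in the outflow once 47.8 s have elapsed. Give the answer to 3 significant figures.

Unsteady species balance (constant V, well mixed): V dC/dt = Q(C_in − C).
Rewrite as dC/dt + C/τ = C_in/τ, τ = V/Q = 43.662 s.
Integrating: C(t) = C_in + (C₀ − C_in) e^(−t/τ).
C(47.8) = 0 + (3.38 − 0)·e^(−47.8/43.662) = 0 + (3.3800)·0.33462 = 1.1310 g/L.

1.13 g/L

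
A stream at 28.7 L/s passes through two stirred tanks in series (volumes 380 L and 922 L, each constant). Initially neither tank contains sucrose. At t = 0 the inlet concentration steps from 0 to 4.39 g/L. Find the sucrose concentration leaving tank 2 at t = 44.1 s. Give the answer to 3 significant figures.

Species balance on tank i: dCᵢ/dt = (Cᵢ₋₁ − Cᵢ)/τᵢ with τᵢ = Vᵢ/Q.
τ₁ = 380/28.7 = 13.240 s; τ₂ = 922/28.7 = 32.125 s.
Tank 1: C₁ = C_in(1 − e^(−t/τ₁)). Tank 2 (τ₁ ≠ τ₂): C₂ = C_in[1 − (τ₁ e^(−t/τ₁) − τ₂ e^(−t/τ₂))/(τ₁ − τ₂)].
At t = 44.1: e^(−t/τ₁) = 0.035768, e^(−t/τ₂) = 0.25341.
C₂ = 4.39·[1 − (13.240·0.035768 − 32.125·0.25341)/(-18.885)] = 4.39·0.59400 = 2.6077 g/L.

2.61 g/L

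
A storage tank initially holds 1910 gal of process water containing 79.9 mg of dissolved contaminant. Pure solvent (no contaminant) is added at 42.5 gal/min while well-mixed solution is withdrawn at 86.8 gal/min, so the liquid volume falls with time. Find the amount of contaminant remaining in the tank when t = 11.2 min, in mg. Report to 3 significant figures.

44.3 mg

Total volume: dV/dt = Q_in − Q_out = -44.300 gal/min, so V(t) = 1910 − 44.300 t and V(11.2) = 1413.8 gal.
No contaminant enters, so dm/dt = −Q_out · (m/V).
Separate: dm/m = −Q_out dt/V(t) ⇒ ln(m/m₀) = −(Q_out/(Q_in−Q_out)) ln(V/V₀).
m = m₀ (V₀/V)^(Q_out/(Q_in−Q_out)) = 79.9 × (1910/1413.8)^(-1.9594) = 44.319 mg.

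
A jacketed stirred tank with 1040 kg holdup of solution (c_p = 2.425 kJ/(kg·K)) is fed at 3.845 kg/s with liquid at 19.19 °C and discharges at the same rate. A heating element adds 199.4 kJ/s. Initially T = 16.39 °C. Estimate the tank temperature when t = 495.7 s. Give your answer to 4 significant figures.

M c_p dT/dt = ṁ c_p (T_in − T) + Q̇.
Rearrange: dT/dt = (T_ss − T)/τ with τ = M/ṁ = 270.481 s and T_ss = T_in + Q̇/(ṁ c_p) = 40.5754 °C.
This is linear first-order; T(t) = T_ss + (T₀ − T_ss) e^(−t/τ).
T(495.7) = 40.5754 + (-24.1854)·e^(−495.7/270.481) = 40.5754 + (-24.1854)·0.159987 = 36.7060 °C.

36.71 °C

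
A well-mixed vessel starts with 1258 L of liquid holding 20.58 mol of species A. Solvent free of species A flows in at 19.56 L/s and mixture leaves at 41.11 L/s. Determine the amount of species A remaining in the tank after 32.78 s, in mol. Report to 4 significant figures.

4.270 mol

Total volume: dV/dt = Q_in − Q_out = -21.5500 L/s, so V(t) = 1258 − 21.5500 t and V(32.78) = 551.591 L.
No species A enters, so dm/dt = −Q_out · (m/V).
Separate: dm/m = −Q_out dt/V(t) ⇒ ln(m/m₀) = −(Q_out/(Q_in−Q_out)) ln(V/V₀).
m = m₀ (V₀/V)^(Q_out/(Q_in−Q_out)) = 20.58 × (1258/551.591)^(-1.90766) = 4.26956 mol.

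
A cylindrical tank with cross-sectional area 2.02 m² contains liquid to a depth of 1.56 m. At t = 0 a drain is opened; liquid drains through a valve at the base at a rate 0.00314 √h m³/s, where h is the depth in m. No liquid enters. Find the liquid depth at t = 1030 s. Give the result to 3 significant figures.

0.201 m

A dh/dt = −Q_out = −0.00314 √h.
Separate and integrate: 2(√h − √h₀) = −(0.00314/A) t.
√h = √1.56 − 0.00314·1030/(2·2.02) = 1.2490 − 0.80054 = 0.44846.
h = 0.44846² = 0.20111 m.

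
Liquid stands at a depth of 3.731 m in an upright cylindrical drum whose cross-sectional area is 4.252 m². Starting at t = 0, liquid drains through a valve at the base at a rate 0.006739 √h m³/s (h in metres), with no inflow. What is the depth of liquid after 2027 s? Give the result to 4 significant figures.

0.1058 m

A dh/dt = −Q_out = −0.006739 √h.
Separate and integrate: 2(√h − √h₀) = −(0.006739/A) t.
√h = √3.731 − 0.006739·2027/(2·4.252) = 1.93158 − 1.60630 = 0.325282.
h = 0.325282² = 0.105809 m.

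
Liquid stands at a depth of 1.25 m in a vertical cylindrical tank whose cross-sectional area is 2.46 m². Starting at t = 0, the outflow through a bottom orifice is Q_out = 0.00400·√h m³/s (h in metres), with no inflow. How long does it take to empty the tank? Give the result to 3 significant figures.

Mass balance (ρ constant): A dh/dt = −0.00400 √h.
This is separable: 2 d(√h)/dt = −0.00400/A, so √h = √h₀ − (0.00400/(2A)) t.
Tank is empty when √h = 0: t_empty = 2A√h₀/0.00400.
t_empty = 2·2.46·√1.25/0.00400 = 4.9200·1.1180/0.00400 = 1375.2 s.

1380 s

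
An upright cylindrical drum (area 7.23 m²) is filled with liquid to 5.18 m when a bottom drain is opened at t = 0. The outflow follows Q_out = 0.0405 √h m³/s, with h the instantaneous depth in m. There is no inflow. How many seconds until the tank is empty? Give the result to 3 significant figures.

813 s

A dh/dt = −Q_out = −0.0405 √h.
Separate and integrate: 2(√h − √h₀) = −(0.0405/A) t.
Set h = 0: 2√h₀ = (0.0405/A) t_empty ⇒ t_empty = 2A√h₀/0.0405.
t_empty = 2·7.23·√5.18/0.0405 = 14.460·2.2760/0.0405 = 812.60 s.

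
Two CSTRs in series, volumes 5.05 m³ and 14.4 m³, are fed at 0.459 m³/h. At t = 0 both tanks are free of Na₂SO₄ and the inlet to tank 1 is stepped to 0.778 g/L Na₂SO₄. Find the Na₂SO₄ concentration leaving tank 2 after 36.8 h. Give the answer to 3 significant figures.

0.422 g/L

Species balance on tank i: dCᵢ/dt = (Cᵢ₋₁ − Cᵢ)/τᵢ with τᵢ = Vᵢ/Q.
τ₁ = 5.05/0.459 = 11.002 h; τ₂ = 14.4/0.459 = 31.373 h.
Tank 1: C₁ = C_in(1 − e^(−t/τ₁)). Tank 2 (τ₁ ≠ τ₂): C₂ = C_in[1 − (τ₁ e^(−t/τ₁) − τ₂ e^(−t/τ₂))/(τ₁ − τ₂)].
At t = 36.8: e^(−t/τ₁) = 0.035268, e^(−t/τ₂) = 0.30944.
C₂ = 0.778·[1 − (11.002·0.035268 − 31.373·0.30944)/(-20.370)] = 0.778·0.54248 = 0.42205 g/L.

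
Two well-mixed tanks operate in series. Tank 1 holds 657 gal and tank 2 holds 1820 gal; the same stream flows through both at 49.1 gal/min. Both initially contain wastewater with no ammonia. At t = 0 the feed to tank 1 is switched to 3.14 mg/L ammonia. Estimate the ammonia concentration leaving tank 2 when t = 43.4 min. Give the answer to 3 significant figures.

Species balance on tank i: dCᵢ/dt = (Cᵢ₋₁ − Cᵢ)/τᵢ with τᵢ = Vᵢ/Q.
τ₁ = 657/49.1 = 13.381 min; τ₂ = 1820/49.1 = 37.067 min.
Solving the cascade with C₁(0)=C₂(0)=0 gives C₂(t) = C_in[1 − (τ₁ e^(−t/τ₁) − τ₂ e^(−t/τ₂))/(τ₁ − τ₂)].
At t = 43.4: e^(−t/τ₁) = 0.039029, e^(−t/τ₂) = 0.31010.
C₂ = 3.14·[1 − (13.381·0.039029 − 37.067·0.31010)/(-23.686)] = 3.14·0.53676 = 1.6854 mg/L.

1.69 mg/L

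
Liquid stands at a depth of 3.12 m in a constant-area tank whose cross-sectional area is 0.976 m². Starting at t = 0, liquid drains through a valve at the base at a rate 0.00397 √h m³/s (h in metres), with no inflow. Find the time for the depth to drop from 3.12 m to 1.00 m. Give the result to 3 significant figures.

377 s

With no inflow, A dh/dt = −0.00397 √h.
This is separable: 2 d(√h)/dt = −0.00397/A, so √h = √h₀ − (0.00397/(2A)) t.
t = 2A(√h₀ − √h)/0.00397 = 2·0.976·(√3.12 − √1.00)/0.00397
  = 1.9520 × (1.7664 − 1.0000) / 0.00397 = 376.81 s.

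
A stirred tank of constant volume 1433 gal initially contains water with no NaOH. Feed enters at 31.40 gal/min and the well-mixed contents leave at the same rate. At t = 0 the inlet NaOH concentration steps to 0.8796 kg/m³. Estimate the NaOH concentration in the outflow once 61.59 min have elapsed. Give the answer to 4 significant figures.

0.6515 kg/m³

Mass balance on the solute (V constant): V dC/dt = Q(C_in − C).
Time constant τ = V/Q = 1433/31.40 = 45.6369 min.
C approaches C_in exponentially: C(t) = C_in + (C₀ − C_in) e^(−t/τ).
C(61.59) = 0.8796 + (0 − 0.8796)·e^(−61.59/45.6369) = 0.8796 + (-0.879600)·0.259353 = 0.651473 kg/m³.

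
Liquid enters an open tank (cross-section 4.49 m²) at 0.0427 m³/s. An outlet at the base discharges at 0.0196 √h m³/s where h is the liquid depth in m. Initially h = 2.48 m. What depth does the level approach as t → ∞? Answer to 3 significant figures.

Mass balance (ρ constant): A dh/dt = Q_in − 0.0196 √h. At steady state dh/dt = 0:
Q_in = 0.0196 √h_ss ⇒ √h_ss = 0.0427/0.0196 = 2.1786.
h_ss = 2.1786² = 4.7462 m. (Since h₀ = 2.48 m < h_ss, the level will rise toward this value.)

4.75 m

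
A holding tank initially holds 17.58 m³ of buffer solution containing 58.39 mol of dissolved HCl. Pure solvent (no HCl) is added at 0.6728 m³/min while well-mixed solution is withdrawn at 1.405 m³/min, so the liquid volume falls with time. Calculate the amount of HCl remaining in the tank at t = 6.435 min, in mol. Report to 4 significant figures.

Let m(t) be the amount of HCl. Volume: V(t) = V₀ + (Q_in − Q_out) t = 17.58 − 0.732200 t; V(6.435) = 12.8683 m³.
Solute balance: dm/dt = 0 − Q_out C = −Q_out m/V(t).
dm/m = −Q_out dt/(V₀ − 0.732200 t); integrating gives ln(m/m₀) = −(Q_out/(Q_in−Q_out)) ln(V/V₀).
m = m₀ (V₀/V)^(Q_out/(Q_in−Q_out)) = 58.39 × (17.58/12.8683)^(-1.91887) = 32.0874 mol.

32.09 mol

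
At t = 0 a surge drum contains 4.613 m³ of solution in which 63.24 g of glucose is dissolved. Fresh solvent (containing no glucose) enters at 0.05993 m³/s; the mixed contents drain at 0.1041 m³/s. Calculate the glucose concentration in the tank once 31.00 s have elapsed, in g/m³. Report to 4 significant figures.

8.502 g/m³

Total volume: dV/dt = Q_in − Q_out = -0.0441700 m³/s, so V(t) = 4.613 − 0.0441700 t and V(31.00) = 3.24373 m³.
Solute balance: dm/dt = 0 − Q_out C = −Q_out m/V(t).
dm/m = −Q_out dt/(V₀ − 0.0441700 t); integrating gives ln(m/m₀) = −(Q_out/(Q_in−Q_out)) ln(V/V₀).
m = m₀ (V₀/V)^(Q_out/(Q_in−Q_out)) = 63.24 × (4.613/3.24373)^(-2.35680) = 27.5769 g.
C = m/V = 27.5769/3.24373 = 8.50160 g/m³.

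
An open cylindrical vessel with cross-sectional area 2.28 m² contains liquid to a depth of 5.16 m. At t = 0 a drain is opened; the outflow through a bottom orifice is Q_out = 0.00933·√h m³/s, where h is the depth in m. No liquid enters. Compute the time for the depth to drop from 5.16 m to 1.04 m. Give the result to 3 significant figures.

612 s

With no inflow, A dh/dt = −0.00933 √h.
This is separable: 2 d(√h)/dt = −0.00933/A, so √h = √h₀ − (0.00933/(2A)) t.
t = 2A(√h₀ − √h)/0.00933 = 2·2.28·(√5.16 − √1.04)/0.00933
  = 4.5600 × (2.2716 − 1.0198) / 0.00933 = 611.79 s.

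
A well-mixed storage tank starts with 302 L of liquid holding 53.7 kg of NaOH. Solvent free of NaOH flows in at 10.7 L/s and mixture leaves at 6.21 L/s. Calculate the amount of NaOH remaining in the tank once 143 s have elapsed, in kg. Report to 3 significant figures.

Total volume: dV/dt = Q_in − Q_out = 4.4900 L/s, so V(t) = 302 + 4.4900 t and V(143) = 944.07 L.
No NaOH enters, so dm/dt = −Q_out · (m/V).
Separate: dm/m = −Q_out dt/V(t) ⇒ ln(m/m₀) = −(Q_out/(Q_in−Q_out)) ln(V/V₀).
m = m₀ (V₀/V)^(Q_out/(Q_in−Q_out)) = 53.7 × (302/944.07)^(1.3831) = 11.101 kg.

11.1 kg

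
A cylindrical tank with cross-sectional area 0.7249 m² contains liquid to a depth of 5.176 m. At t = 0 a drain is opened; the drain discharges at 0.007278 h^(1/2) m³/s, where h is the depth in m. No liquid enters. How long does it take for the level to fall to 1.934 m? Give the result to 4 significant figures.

A dh/dt = −Q_out = −0.007278 √h.
∫ h^(−1/2) dh = −(0.007278/A) ∫ dt, giving 2√h = 2√h₀ − (0.007278/A) t.
t = 2A(√h₀ − √h)/0.007278 = 2·0.7249·(√5.176 − √1.934)/0.007278
  = 1.44980 × (2.27508 − 1.39068) / 0.007278 = 176.175 s.

176.2 s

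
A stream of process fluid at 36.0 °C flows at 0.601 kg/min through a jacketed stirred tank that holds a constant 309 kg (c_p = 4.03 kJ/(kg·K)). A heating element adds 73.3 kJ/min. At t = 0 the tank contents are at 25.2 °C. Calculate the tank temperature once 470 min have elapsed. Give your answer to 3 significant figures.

49.8 °C

M c_p dT/dt = ṁ c_p (T_in − T) + Q̇.
Rearrange: dT/dt = (T_ss − T)/τ with τ = M/ṁ = 514.14 min and T_ss = T_in + Q̇/(ṁ c_p) = 66.264 °C.
Solution: T(t) = T_ss + (T₀ − T_ss) e^(−t/τ).
T(470) = 66.264 + (-41.064)·e^(−470/514.14) = 66.264 + (-41.064)·0.40086 = 49.803 °C.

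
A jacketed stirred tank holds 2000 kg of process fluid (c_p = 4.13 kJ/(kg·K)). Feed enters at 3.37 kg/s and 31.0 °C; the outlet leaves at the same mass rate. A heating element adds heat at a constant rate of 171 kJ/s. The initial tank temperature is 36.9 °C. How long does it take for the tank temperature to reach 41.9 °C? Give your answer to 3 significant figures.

M c_p dT/dt = ṁ c_p (T_in − T) + Q̇.
τ = M/ṁ = 593.47 s; T_ss = T_in + Q̇/(ṁ c_p) = 43.286 °C.
T(t) = T_ss + (T₀ − T_ss) e^(−t/τ). Set T = 41.9:
e^(−t/τ) = (41.9 − 43.286)/(36.9 − 43.286) = 0.21706
t = −593.47 · ln(0.21706) = 906.59 s.

907 s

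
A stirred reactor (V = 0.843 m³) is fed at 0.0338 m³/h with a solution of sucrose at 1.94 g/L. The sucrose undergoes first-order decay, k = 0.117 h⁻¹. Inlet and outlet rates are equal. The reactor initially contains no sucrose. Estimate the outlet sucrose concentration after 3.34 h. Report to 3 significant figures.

Species balance: V dC/dt = Q C_in − Q C − k V C.
This is linear with rate a = Q/V + k = 0.15709 h⁻¹.
C_ss = Q C_in/(Q + kV) = 0.49514 g/L; C(t) = C_ss + (C₀ − C_ss) e^(−a t).
C(3.34) = 0.49514 + (-0.49514)·e^(−0.15709·3.34) = 0.49514 + (-0.49514)·0.59173 = 0.20215 g/L.

0.202 g/L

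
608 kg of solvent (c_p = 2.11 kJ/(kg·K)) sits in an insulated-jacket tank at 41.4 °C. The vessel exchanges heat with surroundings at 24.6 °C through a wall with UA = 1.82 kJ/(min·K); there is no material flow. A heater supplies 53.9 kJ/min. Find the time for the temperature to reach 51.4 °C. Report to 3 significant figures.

1070 min

M c_p dT/dt = −UA(T − T_amb) + Q̇.
τ = M c_p/UA = 704.88 min; T_ss = T_amb + Q̇/UA = 24.6 + 53.9/1.82 = 54.215 °C.
T(t) = T_ss + (T₀ − T_ss)e^(−t/τ); set T = 51.4:
t = −τ ln[(T − T_ss)/(T₀ − T_ss)] = −704.88 · ln(0.21969) = 1068.3 min.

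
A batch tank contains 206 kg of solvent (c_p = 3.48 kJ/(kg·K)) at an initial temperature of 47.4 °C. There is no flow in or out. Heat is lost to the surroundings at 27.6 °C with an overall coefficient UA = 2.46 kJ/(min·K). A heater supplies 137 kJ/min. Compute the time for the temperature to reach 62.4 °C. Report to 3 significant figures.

Unsteady energy balance on the tank contents: M c_p dT/dt = −UA(T − T_amb) + Q̇.
τ = M c_p/UA = 291.41 min; T_ss = T_amb + Q̇/UA = 27.6 + 137/2.46 = 83.291 °C.
T(t) = T_ss + (T₀ − T_ss)e^(−t/τ); set T = 62.4:
t = −τ ln[(T − T_ss)/(T₀ − T_ss)] = −291.41 · ln(0.58207) = 157.70 min.

158 min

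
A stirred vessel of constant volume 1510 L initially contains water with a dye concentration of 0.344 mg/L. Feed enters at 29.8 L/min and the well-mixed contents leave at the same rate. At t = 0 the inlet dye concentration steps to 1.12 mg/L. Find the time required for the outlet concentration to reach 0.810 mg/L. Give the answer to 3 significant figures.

46.5 min

Accumulation = in − out for the solute gives V dC/dt = Q(C_in − C), so τ = V/Q = 50.671 min.
C(t) = C_in + (C₀ − C_in) e^(−t/τ). Set C = 0.810 and solve for t:
e^(−t/τ) = (C − C_in)/(C₀ − C_in) = (0.810 − 1.12)/(0.344 − 1.12) = 0.39948
t = −τ ln(…) = 50.671 × 0.91758 = 46.495 min.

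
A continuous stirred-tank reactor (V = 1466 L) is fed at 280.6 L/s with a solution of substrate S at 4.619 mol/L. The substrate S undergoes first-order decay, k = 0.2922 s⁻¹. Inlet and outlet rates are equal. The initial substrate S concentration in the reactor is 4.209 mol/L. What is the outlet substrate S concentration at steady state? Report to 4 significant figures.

1.828 mol/L

Species balance: V dC/dt = Q C_in − Q C − k V C.
Steady state (dC/dt = 0): C_ss = Q C_in/(Q + kV) = C_in/(1 + kV/Q).
C_ss = 280.6·4.619/(280.6 + 0.2922·1466) = 1296.09/708.965 = 1.82815 mol/L.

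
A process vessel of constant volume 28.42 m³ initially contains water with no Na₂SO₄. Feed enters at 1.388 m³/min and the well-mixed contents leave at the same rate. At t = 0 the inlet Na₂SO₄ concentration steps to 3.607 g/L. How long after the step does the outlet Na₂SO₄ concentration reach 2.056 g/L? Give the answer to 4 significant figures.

Accumulation = in − out for the solute gives V dC/dt = Q(C_in − C), so τ = V/Q = 20.4755 min.
C(t) = C_in + (C₀ − C_in) e^(−t/τ). Set C = 2.056 and solve for t:
e^(−t/τ) = (C − C_in)/(C₀ − C_in) = (2.056 − 3.607)/(0 − 3.607) = 0.429997
t = −τ ln(…) = 20.4755 × 0.843977 = 17.2808 min.

17.28 min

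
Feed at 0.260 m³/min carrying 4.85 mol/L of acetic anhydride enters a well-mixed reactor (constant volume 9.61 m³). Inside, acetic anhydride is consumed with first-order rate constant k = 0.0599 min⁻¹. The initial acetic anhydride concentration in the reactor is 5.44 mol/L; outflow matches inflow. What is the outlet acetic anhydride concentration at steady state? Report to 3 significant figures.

1.51 mol/L

Species balance: V dC/dt = Q C_in − Q C − k V C.
At steady state: 0 = Q C_in − (Q + kV) C_ss, so C_ss = Q C_in/(Q + kV).
C_ss = 0.260·4.85/(0.260 + 0.0599·9.61) = 1.2610/0.83564 = 1.5090 mol/L.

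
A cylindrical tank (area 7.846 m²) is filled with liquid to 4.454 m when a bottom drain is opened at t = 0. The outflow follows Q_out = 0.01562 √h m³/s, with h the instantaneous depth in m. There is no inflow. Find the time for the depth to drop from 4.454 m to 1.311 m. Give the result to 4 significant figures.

969.9 s

With no inflow, A dh/dt = −0.01562 √h.
This is separable: 2 d(√h)/dt = −0.01562/A, so √h = √h₀ − (0.01562/(2A)) t.
t = 2A(√h₀ − √h)/0.01562 = 2·7.846·(√4.454 − √1.311)/0.01562
  = 15.6920 × (2.11045 − 1.14499) / 0.01562 = 969.911 s.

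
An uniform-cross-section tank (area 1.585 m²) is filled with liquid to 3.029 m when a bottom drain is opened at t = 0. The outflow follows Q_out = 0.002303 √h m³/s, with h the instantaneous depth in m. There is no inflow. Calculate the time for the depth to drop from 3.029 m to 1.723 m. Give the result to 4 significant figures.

588.8 s

A dh/dt = −Q_out = −0.002303 √h.
∫ h^(−1/2) dh = −(0.002303/A) ∫ dt, giving 2√h = 2√h₀ − (0.002303/A) t.
t = 2A(√h₀ − √h)/0.002303 = 2·1.585·(√3.029 − √1.723)/0.002303
  = 3.17000 × (1.74040 − 1.31263) / 0.002303 = 588.812 s.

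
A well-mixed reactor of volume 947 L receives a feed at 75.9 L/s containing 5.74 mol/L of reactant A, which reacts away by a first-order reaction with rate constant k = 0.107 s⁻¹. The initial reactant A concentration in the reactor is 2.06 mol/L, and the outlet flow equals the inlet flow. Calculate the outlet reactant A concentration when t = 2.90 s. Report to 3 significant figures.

2.23 mol/L

Species balance: V dC/dt = Q C_in − Q C − k V C.
This is linear with rate a = Q/V + k = 0.18715 s⁻¹.
C_ss = Q C_in/(Q + kV) = 2.4582 mol/L; C(t) = C_ss + (C₀ − C_ss) e^(−a t).
C(2.90) = 2.4582 + (-0.39821)·e^(−0.18715·2.90) = 2.4582 + (-0.39821)·0.58116 = 2.2268 mol/L.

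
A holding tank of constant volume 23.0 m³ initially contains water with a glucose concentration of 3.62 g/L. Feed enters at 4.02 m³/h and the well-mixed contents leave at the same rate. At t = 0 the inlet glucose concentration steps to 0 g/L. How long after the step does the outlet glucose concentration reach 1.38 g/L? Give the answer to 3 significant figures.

5.52 h

Transient balance on the dissolved component: V dC/dt = Q(C_in − C), so τ = V/Q = 5.7214 h.
C(t) = C_in + (C₀ − C_in) e^(−t/τ). Set C = 1.38 and solve for t:
e^(−t/τ) = (C − C_in)/(C₀ − C_in) = (1.38 − 0)/(3.62 − 0) = 0.38122
t = −τ ln(…) = 5.7214 × 0.96439 = 5.5177 h.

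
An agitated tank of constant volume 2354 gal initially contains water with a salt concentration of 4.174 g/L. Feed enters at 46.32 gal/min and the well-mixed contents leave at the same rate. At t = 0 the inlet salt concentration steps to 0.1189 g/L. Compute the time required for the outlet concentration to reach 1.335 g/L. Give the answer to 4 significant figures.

61.20 min

Accumulation = in − out for the solute gives V dC/dt = Q(C_in − C), so τ = V/Q = 50.8204 min.
C(t) = C_in + (C₀ − C_in) e^(−t/τ). Set C = 1.335 and solve for t:
e^(−t/τ) = (C − C_in)/(C₀ − C_in) = (1.335 − 0.1189)/(4.174 − 0.1189) = 0.299894
t = −τ ln(…) = 50.8204 × 1.20433 = 61.2043 min.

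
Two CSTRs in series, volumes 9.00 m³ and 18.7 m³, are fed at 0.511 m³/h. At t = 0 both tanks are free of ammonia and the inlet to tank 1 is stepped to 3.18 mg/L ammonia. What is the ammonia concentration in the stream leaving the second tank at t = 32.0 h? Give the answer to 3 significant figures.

Species balance on tank i: dCᵢ/dt = (Cᵢ₋₁ − Cᵢ)/τᵢ with τᵢ = Vᵢ/Q.
τ₁ = 9.00/0.511 = 17.613 h; τ₂ = 18.7/0.511 = 36.595 h.
Tank 1: C₁ = C_in(1 − e^(−t/τ₁)). Tank 2 (τ₁ ≠ τ₂): C₂ = C_in[1 − (τ₁ e^(−t/τ₁) − τ₂ e^(−t/τ₂))/(τ₁ − τ₂)].
At t = 32.0: e^(−t/τ₁) = 0.16253, e^(−t/τ₂) = 0.41710.
C₂ = 3.18·[1 − (17.613·0.16253 − 36.595·0.41710)/(-18.982)] = 3.18·0.34671 = 1.1025 mg/L.

1.10 mg/L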